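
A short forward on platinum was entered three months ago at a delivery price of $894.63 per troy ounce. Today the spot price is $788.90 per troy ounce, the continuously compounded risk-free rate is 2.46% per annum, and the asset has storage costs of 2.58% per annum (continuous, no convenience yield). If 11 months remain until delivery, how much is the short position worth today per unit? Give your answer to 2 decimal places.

$66.90 per troy ounce

Current fair forward for the remaining 11 months: F = S·e^((r + u)·T), (r + u) = 0.0246 + 0.0258 = 0.0504
F = 788.90 · e^(0.0504 × 11/12) = 788.90 × 1.047284 = 826.2023
Value of long forward = (F − K)·e^(−rT) = (826.2023 − 894.63) · e^(−0.0246·11/12)
= -68.4277 × 0.977702 = -66.90
Short position value = −(long value) = $66.90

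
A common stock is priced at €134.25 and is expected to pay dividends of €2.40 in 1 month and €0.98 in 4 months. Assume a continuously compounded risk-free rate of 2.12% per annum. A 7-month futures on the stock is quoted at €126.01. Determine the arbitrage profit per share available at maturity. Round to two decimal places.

PV(dividends) I = 2.40·e^(−0.0212·1/12) + 0.98·e^(−0.0212·4/12) = 3.3689
Fair futures F* = (S − I)·e^(rT) = (134.25 − 3.3689)·e^0.012367 = 130.8811 × 1.012444 = 132.5098
Market €126.01 < fair 132.5098: forward underpriced → reverse cash-and-carry (short the stock, invest proceeds at r, pay the dividends, go long the forward).
Profit at T = |F_mkt − F*| = |126.01 − 132.5098| = €6.50 per share

€6.50 per share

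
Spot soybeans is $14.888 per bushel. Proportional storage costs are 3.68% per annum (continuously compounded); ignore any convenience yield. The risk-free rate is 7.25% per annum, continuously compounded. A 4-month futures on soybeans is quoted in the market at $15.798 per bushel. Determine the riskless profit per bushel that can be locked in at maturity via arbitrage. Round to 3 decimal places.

Fair futures: F* = S·e^(carry·T), with carry = (r + u) = 0.0725 + 0.0368 = 0.1093
F* = 14.888 · e^(0.1093 × 4/12) = 14.888 · e^0.036433 = 14.888 × 1.037105 = $15.4404
Market $15.798 > fair $15.4404: forward overpriced → cash-and-carry (buy spot, short the forward).
At maturity, profit = |F_mkt − F*| = |15.798 − 15.4404| = $0.358 per bushel

$0.358 per bushel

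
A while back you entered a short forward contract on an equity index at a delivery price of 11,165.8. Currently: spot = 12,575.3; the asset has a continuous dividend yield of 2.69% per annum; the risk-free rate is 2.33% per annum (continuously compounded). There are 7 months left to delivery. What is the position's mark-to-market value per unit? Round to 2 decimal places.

Current fair forward for the remaining 7 months: F = S·e^((r − q)·T), (r − q) = 0.0233 − 0.0269 = -0.0036
F = 12575.3 · e^(-0.0036 × 7/12) = 12575.3 × 0.99790220 = 12548.9195
Value of long forward = (F − K)·e^(−rT) = (12548.9195 − 11165.8) · e^(−0.0233·7/12)
= 1383.1195 × 0.98650028 = 1364.45
Short position value = −(long value) = -1364.45

-1364.45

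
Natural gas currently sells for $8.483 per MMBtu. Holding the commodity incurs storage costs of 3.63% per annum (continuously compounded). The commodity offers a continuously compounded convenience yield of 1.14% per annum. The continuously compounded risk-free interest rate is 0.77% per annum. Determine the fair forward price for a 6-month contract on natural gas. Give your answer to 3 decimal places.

$8.622 per MMBtu

Net carry = r + u − y = 0.0077 + 0.0363 − 0.0114 = 0.0326
F = S·e^((r+u−y)T) = 8.483 · e^(0.0326 × 6/12) = 8.483 · e^0.016300
= 8.483 × 1.016434 = $8.622 per MMBtu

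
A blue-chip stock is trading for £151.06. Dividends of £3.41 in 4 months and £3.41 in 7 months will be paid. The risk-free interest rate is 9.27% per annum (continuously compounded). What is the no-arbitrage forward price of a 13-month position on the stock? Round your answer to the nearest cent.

£159.79

PV(dividends) I = 3.41·e^(−0.0927·4/12) + 3.41·e^(−0.0927·7/12)
I = 3.3062 + 3.2305 = 6.5367
F = (S − I)·e^(rT) = (151.06 − 6.5367) · e^(0.0927·13/12)
= 144.5233 · e^0.100425 = 144.5233 × 1.105641 = £159.79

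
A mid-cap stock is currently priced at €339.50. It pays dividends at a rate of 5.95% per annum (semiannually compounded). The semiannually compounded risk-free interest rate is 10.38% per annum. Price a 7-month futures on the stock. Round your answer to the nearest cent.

F = S · (1+r/2)^(2T) / (1+q/2)^(2T)
= 339.50 × 1.060808 / 1.034794 = 339.50 × 1.025139
F = €348.03

€348.03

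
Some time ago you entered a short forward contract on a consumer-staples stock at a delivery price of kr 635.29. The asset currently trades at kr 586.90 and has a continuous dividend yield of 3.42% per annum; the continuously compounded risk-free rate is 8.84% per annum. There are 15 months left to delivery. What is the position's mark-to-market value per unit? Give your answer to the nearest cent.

kr 6.49

Current fair forward for the remaining 15 months: F = S·e^((r − q)·T), (r − q) = 0.0884 − 0.0342 = 0.0542
F = 586.90 · e^(0.0542 × 15/12) = 586.90 × 1.070098 = 628.0405
Value of long forward = (F − K)·e^(−rT) = (628.0405 − 635.29) · e^(−0.0884·15/12)
= -7.2495 × 0.895386 = -6.49
Short position value = −(long value) = kr 6.49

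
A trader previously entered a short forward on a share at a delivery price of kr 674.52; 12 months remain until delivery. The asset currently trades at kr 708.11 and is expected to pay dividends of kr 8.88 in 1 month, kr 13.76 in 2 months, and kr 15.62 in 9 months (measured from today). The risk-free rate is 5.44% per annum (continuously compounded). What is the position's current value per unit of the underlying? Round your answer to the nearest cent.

PV(remaining dividends) I = 8.88·e^(−0.0544·1/12) + 13.76·e^(−0.0544·2/12) + 15.62·e^(−0.0544·9/12) = 37.4712
Current forward F = (S − I)·e^(rT) = (708.11 − 37.4712)·e^(0.0544·12/12) = 670.6388 × 1.055907 = 708.1322
Value (long) = (F − K)·e^(−rT) = (708.1322 − 674.52) × 0.947053 = 31.8325
Short position value = −(long value) = -kr 31.83

-kr 31.83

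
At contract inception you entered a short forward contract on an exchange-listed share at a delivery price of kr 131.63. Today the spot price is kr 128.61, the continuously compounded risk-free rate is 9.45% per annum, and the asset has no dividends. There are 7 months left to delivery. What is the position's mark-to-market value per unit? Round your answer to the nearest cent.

-kr 4.04

Current fair forward for the remaining 7 months: F = S·e^(r·T), r = 0.0945
F = 128.61 · e^(0.0945 × 7/12) = 128.61 × 1.056673 = 135.8987
Value of long forward = (F − K)·e^(−rT) = (135.8987 − 131.63) · e^(−0.0945·7/12)
= 4.2687 × 0.946367 = 4.04
Short position value = −(long value) = -kr 4.04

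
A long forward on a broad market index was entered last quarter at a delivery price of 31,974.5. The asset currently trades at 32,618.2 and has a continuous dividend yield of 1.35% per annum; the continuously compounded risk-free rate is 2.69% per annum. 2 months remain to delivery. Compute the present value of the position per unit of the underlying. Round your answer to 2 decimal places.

713.42

Current fair forward for the remaining 2 months: F = S·e^((r − q)·T), (r − q) = 0.0269 − 0.0135 = 0.0134
F = 32618.2 · e^(0.0134 × 2/12) = 32618.2 × 1.00223583 = 32691.1288
Value of long forward = (F − K)·e^(−rT) = (32691.1288 − 31974.5) · e^(−0.0269·2/12)
= 716.6288 × 0.99552670 = 713.42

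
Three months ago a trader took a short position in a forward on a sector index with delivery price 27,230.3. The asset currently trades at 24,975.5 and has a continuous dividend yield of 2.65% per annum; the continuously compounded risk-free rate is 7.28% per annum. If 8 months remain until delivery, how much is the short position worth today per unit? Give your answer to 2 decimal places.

1402.14

Current fair forward for the remaining 8 months: F = S·e^((r − q)·T), (r − q) = 0.0728 − 0.0265 = 0.0463
F = 24975.5 · e^(0.0463 × 8/12) = 24975.5 × 1.03134798 = 25758.4315
Value of long forward = (F − K)·e^(−rT) = (25758.4315 − 27230.3) · e^(−0.0728·8/12)
= -1471.8685 × 0.95262558 = -1402.14
Short position value = −(long value) = 1402.14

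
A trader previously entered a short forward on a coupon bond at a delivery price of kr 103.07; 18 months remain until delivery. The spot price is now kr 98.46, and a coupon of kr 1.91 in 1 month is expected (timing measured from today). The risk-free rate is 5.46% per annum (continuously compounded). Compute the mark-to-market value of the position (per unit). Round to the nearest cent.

-kr 1.59

PV(remaining coupons) I = 1.91·e^(−0.0546·1/12) = 1.9013
Current forward F = (S − I)·e^(rT) = (98.46 − 1.9013)·e^(0.0546·18/12) = 96.5587 × 1.085347 = 104.7997
Value (long) = (F − K)·e^(−rT) = (104.7997 − 103.07) × 0.921364 = 1.5937
Short position value = −(long value) = -kr 1.59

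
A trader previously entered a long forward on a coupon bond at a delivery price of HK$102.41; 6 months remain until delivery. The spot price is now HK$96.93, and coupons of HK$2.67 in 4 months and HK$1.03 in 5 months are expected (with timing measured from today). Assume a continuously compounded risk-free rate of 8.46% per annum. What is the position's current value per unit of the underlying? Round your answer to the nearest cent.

-HK$4.83

PV(remaining coupons) I = 2.67·e^(−0.0846·4/12) + 1.03·e^(−0.0846·5/12) = 3.5901
Current forward F = (S − I)·e^(rT) = (96.93 − 3.5901)·e^(0.0846·6/12) = 93.3399 × 1.043207 = 97.3728
Value (long) = (F − K)·e^(−rT) = (97.3728 − 102.41) × 0.958582 = -4.8286
Value = -HK$4.83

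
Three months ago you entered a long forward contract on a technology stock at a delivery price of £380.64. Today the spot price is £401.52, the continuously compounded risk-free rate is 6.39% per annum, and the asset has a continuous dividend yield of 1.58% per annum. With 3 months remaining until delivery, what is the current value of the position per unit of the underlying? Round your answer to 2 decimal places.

£25.33

Current fair forward for the remaining 3 months: F = S·e^((r − q)·T), (r − q) = 0.0639 − 0.0158 = 0.0481
F = 401.52 · e^(0.0481 × 3/12) = 401.52 × 1.012098 = 406.3776
Value of long forward = (F − K)·e^(−rT) = (406.3776 − 380.64) · e^(−0.0639·3/12)
= 25.7376 × 0.984152 = 25.33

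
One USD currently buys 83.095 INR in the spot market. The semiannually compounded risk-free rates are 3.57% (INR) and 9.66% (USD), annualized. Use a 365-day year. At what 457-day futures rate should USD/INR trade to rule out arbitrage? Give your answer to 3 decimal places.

77.182

By covered interest parity, F = S · (1+r_INR/2)^(2T) / (1+r_USD/2)^(2T)
= 83.095 × 1.045300 / 1.125377 = 83.095 × 0.928844
F = 77.182 INR per USD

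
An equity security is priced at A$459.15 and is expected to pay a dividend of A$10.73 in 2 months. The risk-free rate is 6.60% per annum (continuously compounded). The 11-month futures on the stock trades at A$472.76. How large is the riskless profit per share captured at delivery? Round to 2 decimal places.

PV(dividends) I = 10.73·e^(−0.0660·2/12) = 10.6126
Fair futures F* = (S − I)·e^(rT) = (459.15 − 10.6126)·e^0.060500 = 448.5374 × 1.062368 = 476.5118
Market A$472.76 < fair 476.5118: forward underpriced → reverse cash-and-carry (short the stock, invest proceeds at r, pay the dividends, go long the forward).
Profit at T = |F_mkt − F*| = |472.76 − 476.5118| = A$3.75 per share

A$3.75 per share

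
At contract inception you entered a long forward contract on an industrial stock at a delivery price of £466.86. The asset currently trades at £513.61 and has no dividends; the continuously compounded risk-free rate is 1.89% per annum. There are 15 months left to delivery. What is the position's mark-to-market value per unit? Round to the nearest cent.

Current fair forward for the remaining 15 months: F = S·e^(r·T), r = 0.0189
F = 513.61 · e^(0.0189 × 15/12) = 513.61 × 1.023906 = 525.8884
Value of long forward = (F − K)·e^(−rT) = (525.8884 − 466.86) · e^(−0.0189·15/12)
= 59.0284 × 0.976652 = 57.65

£57.65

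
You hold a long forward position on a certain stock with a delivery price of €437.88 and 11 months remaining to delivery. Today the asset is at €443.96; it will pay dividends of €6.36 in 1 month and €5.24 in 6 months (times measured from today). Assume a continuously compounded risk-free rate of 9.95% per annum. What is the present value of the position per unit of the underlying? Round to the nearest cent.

PV(remaining dividends) I = 6.36·e^(−0.0995·1/12) + 5.24·e^(−0.0995·6/12) = 11.2932
Current forward F = (S − I)·e^(rT) = (443.96 − 11.2932)·e^(0.0995·11/12) = 432.6668 × 1.095497 = 473.9852
Value (long) = (F − K)·e^(−rT) = (473.9852 − 437.88) × 0.912828 = 32.9578
Value = €32.96

€32.96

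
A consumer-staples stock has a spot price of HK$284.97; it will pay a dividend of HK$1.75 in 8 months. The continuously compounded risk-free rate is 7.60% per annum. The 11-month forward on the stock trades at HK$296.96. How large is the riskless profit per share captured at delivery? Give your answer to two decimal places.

HK$6.79 per share

PV(dividends) I = 1.75·e^(−0.0760·8/12) = 1.6635
Fair forward F* = (S − I)·e^(rT) = (284.97 − 1.6635)·e^0.069667 = 283.3065 × 1.072151 = 303.7473
Market HK$296.96 < fair 303.7473: forward underpriced → reverse cash-and-carry (short the stock, invest proceeds at r, pay the dividends, go long the forward).
Profit at T = |F_mkt − F*| = |296.96 − 303.7473| = HK$6.79 per share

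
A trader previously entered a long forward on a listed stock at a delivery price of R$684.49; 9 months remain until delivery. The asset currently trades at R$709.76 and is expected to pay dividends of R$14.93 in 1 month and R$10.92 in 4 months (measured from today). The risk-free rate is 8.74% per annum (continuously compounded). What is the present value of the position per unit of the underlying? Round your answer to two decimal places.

R$43.27

PV(remaining dividends) I = 14.93·e^(−0.0874·1/12) + 10.92·e^(−0.0874·4/12) = 25.4281
Current forward F = (S − I)·e^(rT) = (709.76 − 25.4281)·e^(0.0874·9/12) = 684.3319 × 1.067746 = 730.6926
Value (long) = (F − K)·e^(−rT) = (730.6926 − 684.49) × 0.936552 = 43.2711
Value = R$43.27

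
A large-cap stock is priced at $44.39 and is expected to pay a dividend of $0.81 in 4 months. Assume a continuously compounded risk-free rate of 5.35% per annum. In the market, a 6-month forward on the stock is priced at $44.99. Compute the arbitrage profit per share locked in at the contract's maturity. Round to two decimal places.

$0.21 per share

PV(dividends) I = 0.81·e^(−0.0535·4/12) = 0.7957
Fair forward F* = (S − I)·e^(rT) = (44.39 − 0.7957)·e^0.026750 = 43.5943 × 1.027111 = 44.7762
Market $44.99 > fair 44.7762: forward overpriced → cash-and-carry (borrow at r, buy the stock and collect the dividends, short the forward).
Profit at T = |F_mkt − F*| = |44.99 − 44.7762| = $0.21 per share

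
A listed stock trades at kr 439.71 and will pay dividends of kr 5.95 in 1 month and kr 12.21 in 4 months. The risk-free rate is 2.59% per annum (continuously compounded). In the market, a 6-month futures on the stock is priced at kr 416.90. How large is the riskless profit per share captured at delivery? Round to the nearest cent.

kr 10.26 per share

PV(dividends) I = 5.95·e^(−0.0259·1/12) + 12.21·e^(−0.0259·4/12) = 18.0422
Fair futures F* = (S − I)·e^(rT) = (439.71 − 18.0422)·e^0.012950 = 421.6678 × 1.013034 = 427.1638
Market kr 416.90 < fair 427.1638: forward underpriced → reverse cash-and-carry (short the stock, invest proceeds at r, pay the dividends, go long the forward).
Profit at T = |F_mkt − F*| = |416.90 − 427.1638| = kr 10.26 per share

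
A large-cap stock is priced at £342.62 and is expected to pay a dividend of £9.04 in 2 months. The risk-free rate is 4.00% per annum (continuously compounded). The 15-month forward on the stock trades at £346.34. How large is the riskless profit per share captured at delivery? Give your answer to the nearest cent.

£4.41 per share

PV(dividends) I = 9.04·e^(−0.0400·2/12) = 8.9799
Fair forward F* = (S − I)·e^(rT) = (342.62 − 8.9799)·e^0.050000 = 333.6401 × 1.051271 = 350.7462
Market £346.34 < fair 350.7462: forward underpriced → reverse cash-and-carry (short the stock, invest proceeds at r, pay the dividends, go long the forward).
Profit at T = |F_mkt − F*| = |346.34 − 350.7462| = £4.41 per share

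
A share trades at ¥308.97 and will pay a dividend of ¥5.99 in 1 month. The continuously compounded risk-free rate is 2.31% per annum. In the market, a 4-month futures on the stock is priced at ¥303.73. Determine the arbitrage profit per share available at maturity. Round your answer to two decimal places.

PV(dividends) I = 5.99·e^(−0.0231·1/12) = 5.9785
Fair futures F* = (S − I)·e^(rT) = (308.97 − 5.9785)·e^0.007700 = 302.9915 × 1.007730 = 305.3336
Market ¥303.73 < fair 305.3336: forward underpriced → reverse cash-and-carry (short the stock, invest proceeds at r, pay the dividends, go long the forward).
Profit at T = |F_mkt − F*| = |303.73 − 305.3336| = ¥1.60 per share

¥1.60 per share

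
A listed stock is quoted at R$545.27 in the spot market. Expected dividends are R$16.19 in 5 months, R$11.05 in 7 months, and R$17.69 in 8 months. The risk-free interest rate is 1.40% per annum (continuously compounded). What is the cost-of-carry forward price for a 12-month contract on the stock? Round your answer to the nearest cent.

R$507.75

PV(dividends) I = 16.19·e^(−0.0140·5/12) + 11.05·e^(−0.0140·7/12) + 17.69·e^(−0.0140·8/12)
I = 16.0958 + 10.9601 + 17.5257 = 44.5816
F = (S − I)·e^(rT) = (545.27 − 44.5816) · e^(0.0140·12/12)
= 500.6884 · e^0.014000 = 500.6884 × 1.014098 = R$507.75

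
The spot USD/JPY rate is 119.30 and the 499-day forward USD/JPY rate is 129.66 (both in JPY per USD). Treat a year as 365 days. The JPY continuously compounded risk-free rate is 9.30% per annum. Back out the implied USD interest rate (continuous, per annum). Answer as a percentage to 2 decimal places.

F = S·e^((r_JPY − r_USD)T) ⇒ r_USD = r_JPY − ln(F/S)/T
ln(129.66/119.30) = 0.083274; /(499/365) = 0.060912
r_USD = 0.0930 − 0.060912 = 0.032088
r_USD = 3.21%

3.21%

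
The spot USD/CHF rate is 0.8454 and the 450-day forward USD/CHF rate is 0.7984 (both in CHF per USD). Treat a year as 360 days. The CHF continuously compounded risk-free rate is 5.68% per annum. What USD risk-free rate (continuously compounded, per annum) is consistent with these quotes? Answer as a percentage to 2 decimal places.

10.26%

F = S·e^((r_CHF − r_USD)T) ⇒ r_USD = r_CHF − ln(F/S)/T
ln(0.7984/0.8454) = -0.057200; /(450/360) = -0.045760
r_USD = 0.0568 + 0.045760 = 0.102560
r_USD = 10.26%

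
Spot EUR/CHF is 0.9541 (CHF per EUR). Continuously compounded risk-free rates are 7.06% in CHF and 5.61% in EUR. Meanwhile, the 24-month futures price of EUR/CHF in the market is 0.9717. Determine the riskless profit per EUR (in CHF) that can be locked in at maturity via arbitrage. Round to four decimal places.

Fair futures: F* = S·e^(carry·T), with carry = (r_CHF − r_EUR) = 0.0706 − 0.0561 = 0.0145
F* = 0.9541 · e^(0.0145 × 24/12) = 0.9541 · e^0.029000 = 0.9541 × 1.029425 = 0.9822
Market 0.9717 < fair 0.9822: forward underpriced → reverse cash-and-carry (short spot, go long the forward).
At maturity, profit = |F_mkt − F*| = |0.9717 − 0.9822| = 0.0105 per EUR (in CHF)

0.0105 per EUR (in CHF)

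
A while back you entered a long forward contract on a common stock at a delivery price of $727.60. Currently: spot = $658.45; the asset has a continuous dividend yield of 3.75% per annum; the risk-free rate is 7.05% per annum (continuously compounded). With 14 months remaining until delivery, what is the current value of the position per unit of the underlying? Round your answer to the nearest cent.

Current fair forward for the remaining 14 months: F = S·e^((r − q)·T), (r − q) = 0.0705 − 0.0375 = 0.0330
F = 658.45 · e^(0.0330 × 14/12) = 658.45 × 1.039251 = 684.2948
Value of long forward = (F − K)·e^(−rT) = (684.2948 − 727.60) · e^(−0.0705·14/12)
= -43.3052 × 0.921042 = -39.89

-$39.89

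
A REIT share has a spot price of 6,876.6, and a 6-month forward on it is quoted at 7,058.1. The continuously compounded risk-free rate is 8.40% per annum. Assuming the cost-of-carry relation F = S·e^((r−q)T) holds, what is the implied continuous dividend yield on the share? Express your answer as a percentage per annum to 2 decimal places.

From F = S·e^((r−q)T): (r − q) = ln(F/S)/T
ln(7058.1/6876.6) = ln(1.026394) = 0.026052
(r − q) = 0.026052 / (6/12) = 0.052104
q = r − ln(F/S)/T = 0.0840 − 0.052104 = 0.031896
q = 3.19%

3.19%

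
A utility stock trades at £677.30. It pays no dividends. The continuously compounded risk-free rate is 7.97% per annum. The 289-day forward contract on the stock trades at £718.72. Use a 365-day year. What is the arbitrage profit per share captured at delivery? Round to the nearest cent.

£2.70 per share

Fair forward: F* = S·e^(carry·T), with carry = r = 0.0797
F* = 677.30 · e^(0.0797 × 289/365) = 677.30 · e^0.063105 = 677.30 × 1.065139 = £721.4186
Market £718.72 < fair £721.4186: forward underpriced → reverse cash-and-carry (short spot, go long the forward).
At maturity, profit = |F_mkt − F*| = |718.72 − 721.4186| = £2.70 per share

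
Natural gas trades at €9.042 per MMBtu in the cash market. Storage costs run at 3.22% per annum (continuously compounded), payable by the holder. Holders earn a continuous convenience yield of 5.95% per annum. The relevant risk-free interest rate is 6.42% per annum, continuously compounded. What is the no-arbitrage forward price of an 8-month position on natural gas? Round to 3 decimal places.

Net carry = r + u − y = 0.0642 + 0.0322 − 0.0595 = 0.0369
F = S·e^((r+u−y)T) = 9.042 · e^(0.0369 × 8/12) = 9.042 · e^0.024600
= 9.042 × 1.024905 = €9.267 per MMBtu

€9.267 per MMBtu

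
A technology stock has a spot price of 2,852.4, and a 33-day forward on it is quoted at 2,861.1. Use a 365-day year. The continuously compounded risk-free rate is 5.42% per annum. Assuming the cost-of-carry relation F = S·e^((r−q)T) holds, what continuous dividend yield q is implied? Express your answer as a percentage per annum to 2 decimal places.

2.05%

From F = S·e^((r−q)T): (r − q) = ln(F/S)/T
ln(2861.1/2852.4) = ln(1.003050) = 0.003045
(r − q) = 0.003045 / (33/365) = 0.033680
q = r − ln(F/S)/T = 0.0542 − 0.033680 = 0.020520
q = 2.05%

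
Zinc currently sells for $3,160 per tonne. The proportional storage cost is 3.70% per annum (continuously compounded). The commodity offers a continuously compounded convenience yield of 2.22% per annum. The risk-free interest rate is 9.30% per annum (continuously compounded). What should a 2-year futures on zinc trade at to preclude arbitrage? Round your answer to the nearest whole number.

$3,920 per tonne

Net carry = r + u − y = 0.0930 + 0.0370 − 0.0222 = 0.1078
F = S·e^((r+u−y)T) = 3160 · e^(0.1078 × 2) = 3160 · e^0.215600
= 3160 × 1.240606 = $3,920 per tonne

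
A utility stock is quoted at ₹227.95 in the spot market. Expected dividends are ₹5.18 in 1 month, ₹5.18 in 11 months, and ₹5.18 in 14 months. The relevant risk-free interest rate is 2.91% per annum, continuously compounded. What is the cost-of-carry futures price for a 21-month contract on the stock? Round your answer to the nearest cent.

₹223.85

PV(dividends) I = 5.18·e^(−0.0291·1/12) + 5.18·e^(−0.0291·11/12) + 5.18·e^(−0.0291·14/12)
I = 5.1675 + 5.0437 + 5.0071 = 15.2183
F = (S − I)·e^(rT) = (227.95 − 15.2183) · e^(0.0291·21/12)
= 212.7317 · e^0.050925 = 212.7317 × 1.052244 = ₹223.85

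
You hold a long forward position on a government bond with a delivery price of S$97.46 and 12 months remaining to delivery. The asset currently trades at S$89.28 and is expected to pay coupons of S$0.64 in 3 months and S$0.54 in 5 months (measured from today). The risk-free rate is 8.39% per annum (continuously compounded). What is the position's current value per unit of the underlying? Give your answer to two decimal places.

PV(remaining coupons) I = 0.64·e^(−0.0839·3/12) + 0.54·e^(−0.0839·5/12) = 1.1482
Current forward F = (S − I)·e^(rT) = (89.28 − 1.1482)·e^(0.0839·12/12) = 88.1318 × 1.087520 = 95.8451
Value (long) = (F − K)·e^(−rT) = (95.8451 − 97.46) × 0.919523 = -1.4849
Value = -S$1.48

-S$1.48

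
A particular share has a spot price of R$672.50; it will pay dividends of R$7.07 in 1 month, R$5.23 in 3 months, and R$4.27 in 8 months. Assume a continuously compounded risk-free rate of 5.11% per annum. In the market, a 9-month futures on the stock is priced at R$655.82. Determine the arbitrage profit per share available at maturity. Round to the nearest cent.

PV(dividends) I = 7.07·e^(−0.0511·1/12) + 5.23·e^(−0.0511·3/12) + 4.27·e^(−0.0511·8/12) = 16.3306
Fair futures F* = (S − I)·e^(rT) = (672.50 − 16.3306)·e^0.038325 = 656.1694 × 1.039069 = 681.8053
Market R$655.82 < fair 681.8053: forward underpriced → reverse cash-and-carry (short the stock, invest proceeds at r, pay the dividends, go long the forward).
Profit at T = |F_mkt − F*| = |655.82 − 681.8053| = R$25.99 per share

R$25.99 per share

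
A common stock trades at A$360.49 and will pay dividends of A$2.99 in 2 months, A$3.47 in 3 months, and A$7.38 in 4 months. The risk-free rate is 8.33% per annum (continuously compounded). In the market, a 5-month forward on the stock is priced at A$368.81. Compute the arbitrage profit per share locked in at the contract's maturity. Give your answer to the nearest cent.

PV(dividends) I = 2.99·e^(−0.0833·2/12) + 3.47·e^(−0.0833·3/12) + 7.38·e^(−0.0833·4/12) = 13.5252
Fair forward F* = (S − I)·e^(rT) = (360.49 − 13.5252)·e^0.034708 = 346.9648 × 1.035317 = 359.2186
Market A$368.81 > fair 359.2186: forward overpriced → cash-and-carry (borrow at r, buy the stock and collect the dividends, short the forward).
Profit at T = |F_mkt − F*| = |368.81 − 359.2186| = A$9.59 per share

A$9.59 per share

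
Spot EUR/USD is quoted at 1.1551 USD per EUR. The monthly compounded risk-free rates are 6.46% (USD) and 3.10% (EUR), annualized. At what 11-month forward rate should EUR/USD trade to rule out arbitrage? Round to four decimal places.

By covered interest parity, F = S · (1+r_USD/12)^(12T) / (1+r_EUR/12)^(12T)
= 1.1551 × 1.060837 / 1.028787 = 1.1551 × 1.031153
F = 1.1911 USD per EUR

1.1911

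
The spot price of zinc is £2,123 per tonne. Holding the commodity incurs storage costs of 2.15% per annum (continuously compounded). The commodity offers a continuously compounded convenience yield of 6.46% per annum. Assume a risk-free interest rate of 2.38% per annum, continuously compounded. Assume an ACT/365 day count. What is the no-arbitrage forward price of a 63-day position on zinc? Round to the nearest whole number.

£2,116 per tonne

Net carry = r + u − y = 0.0238 + 0.0215 − 0.0646 = -0.0193
F = S·e^((r+u−y)T) = 2123 · e^(-0.0193 × 63/365) = 2123 · e^-0.003331
= 2123 × 0.996675 = £2,116 per tonne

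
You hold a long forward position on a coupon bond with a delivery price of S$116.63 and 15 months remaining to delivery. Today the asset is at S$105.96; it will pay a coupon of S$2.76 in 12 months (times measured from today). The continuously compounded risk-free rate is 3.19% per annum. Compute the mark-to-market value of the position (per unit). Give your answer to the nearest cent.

-S$8.78

PV(remaining coupons) I = 2.76·e^(−0.0319·12/12) = 2.6733
Current forward F = (S − I)·e^(rT) = (105.96 − 2.6733)·e^(0.0319·15/12) = 103.2867 × 1.040681 = 107.4885
Value (long) = (F − K)·e^(−rT) = (107.4885 − 116.63) × 0.960910 = -8.7842
Value = -S$8.78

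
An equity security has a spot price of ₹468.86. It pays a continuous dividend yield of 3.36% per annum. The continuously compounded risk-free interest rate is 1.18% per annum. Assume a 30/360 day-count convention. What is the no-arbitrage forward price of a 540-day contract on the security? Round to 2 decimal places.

₹453.78

F = S·e^((r − q)T) = 468.86 · e^((0.0118 − 0.0336) × 540/360)
= 468.86 · e^-0.032700 = 468.86 × 0.967829
F = ₹453.78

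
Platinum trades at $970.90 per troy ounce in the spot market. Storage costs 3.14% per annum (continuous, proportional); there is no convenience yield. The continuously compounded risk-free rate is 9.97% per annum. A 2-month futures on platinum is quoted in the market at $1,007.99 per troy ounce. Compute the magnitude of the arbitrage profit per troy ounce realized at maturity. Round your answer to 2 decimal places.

Fair futures: F* = S·e^(carry·T), with carry = (r + u) = 0.0997 + 0.0314 = 0.1311
F* = 970.90 · e^(0.1311 × 2/12) = 970.90 · e^0.021850 = 970.90 × 1.022090 = $992.3472
Market $1007.99 > fair $992.3472: forward overpriced → cash-and-carry (buy spot, short the forward).
At maturity, profit = |F_mkt − F*| = |1007.99 − 992.3472| = $15.64 per troy ounce

$15.64 per troy ounce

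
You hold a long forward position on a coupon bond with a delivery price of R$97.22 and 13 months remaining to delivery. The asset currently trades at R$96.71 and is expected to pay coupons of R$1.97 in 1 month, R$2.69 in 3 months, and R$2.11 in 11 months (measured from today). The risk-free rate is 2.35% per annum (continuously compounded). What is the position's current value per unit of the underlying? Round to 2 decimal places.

PV(remaining coupons) I = 1.97·e^(−0.0235·1/12) + 2.69·e^(−0.0235·3/12) + 2.11·e^(−0.0235·11/12) = 6.7054
Current forward F = (S − I)·e^(rT) = (96.71 − 6.7054)·e^(0.0235·13/12) = 90.0046 × 1.025785 = 92.3254
Value (long) = (F − K)·e^(−rT) = (92.3254 − 97.22) × 0.974863 = -4.7716
Value = -R$4.77

-R$4.77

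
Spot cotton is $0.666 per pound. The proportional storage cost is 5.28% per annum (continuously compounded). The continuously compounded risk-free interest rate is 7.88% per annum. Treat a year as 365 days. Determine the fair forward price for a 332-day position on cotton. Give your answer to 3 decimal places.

$0.751 per pound

Net carry = r + u − y = 0.0788 + 0.0528 − 0.0000 = 0.1316
F = S·e^((r+u−y)T) = 0.666 · e^(0.1316 × 332/365) = 0.666 · e^0.119702
= 0.666 × 1.127161 = $0.751 per pound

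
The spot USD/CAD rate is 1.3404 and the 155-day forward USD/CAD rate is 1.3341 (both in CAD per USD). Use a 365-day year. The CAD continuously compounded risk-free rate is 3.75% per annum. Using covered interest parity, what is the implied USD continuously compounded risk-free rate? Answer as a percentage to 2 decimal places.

4.86%

F = S·e^((r_CAD − r_USD)T) ⇒ r_USD = r_CAD − ln(F/S)/T
ln(1.3341/1.3404) = -0.004711; /(155/365) = -0.011094
r_USD = 0.0375 + 0.011094 = 0.048594
r_USD = 4.86%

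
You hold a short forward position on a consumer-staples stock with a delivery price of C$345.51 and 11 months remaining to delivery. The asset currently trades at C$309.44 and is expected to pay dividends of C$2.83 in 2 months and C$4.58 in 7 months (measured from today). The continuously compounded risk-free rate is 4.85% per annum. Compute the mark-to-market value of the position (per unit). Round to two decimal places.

C$28.31

PV(remaining dividends) I = 2.83·e^(−0.0485·2/12) + 4.58·e^(−0.0485·7/12) = 7.2595
Current forward F = (S − I)·e^(rT) = (309.44 − 7.2595)·e^(0.0485·11/12) = 302.1805 × 1.045461 = 315.9179
Value (long) = (F − K)·e^(−rT) = (315.9179 − 345.51) × 0.956515 = -28.3053
Short position value = −(long value) = C$28.31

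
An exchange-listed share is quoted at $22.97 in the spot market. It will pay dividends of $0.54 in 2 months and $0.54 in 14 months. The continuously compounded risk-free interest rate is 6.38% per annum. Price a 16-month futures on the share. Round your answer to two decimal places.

$23.88

PV(dividends) I = 0.54·e^(−0.0638·2/12) + 0.54·e^(−0.0638·14/12)
I = 0.5343 + 0.5013 = 1.0356
F = (S − I)·e^(rT) = (22.97 − 1.0356) · e^(0.0638·16/12)
= 21.9344 · e^0.085067 = 21.9344 × 1.088790 = $23.88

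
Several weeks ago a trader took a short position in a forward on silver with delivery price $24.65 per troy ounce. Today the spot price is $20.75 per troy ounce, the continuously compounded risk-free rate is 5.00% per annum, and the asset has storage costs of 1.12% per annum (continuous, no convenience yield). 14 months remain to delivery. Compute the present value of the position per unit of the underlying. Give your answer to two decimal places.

$2.23 per troy ounce

Current fair forward for the remaining 14 months: F = S·e^((r + u)·T), (r + u) = 0.0500 + 0.0112 = 0.0612
F = 20.75 · e^(0.0612 × 14/12) = 20.75 × 1.074011 = 22.2857
Value of long forward = (F − K)·e^(−rT) = (22.2857 − 24.65) · e^(−0.0500·14/12)
= -2.3643 × 0.943335 = -2.23
Short position value = −(long value) = $2.23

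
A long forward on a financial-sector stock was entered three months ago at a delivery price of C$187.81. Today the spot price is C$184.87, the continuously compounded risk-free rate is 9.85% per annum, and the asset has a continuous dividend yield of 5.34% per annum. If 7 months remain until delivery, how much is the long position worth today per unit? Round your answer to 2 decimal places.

C$1.88

Current fair forward for the remaining 7 months: F = S·e^((r − q)·T), (r − q) = 0.0985 − 0.0534 = 0.0451
F = 184.87 · e^(0.0451 × 7/12) = 184.87 × 1.026657 = 189.7981
Value of long forward = (F − K)·e^(−rT) = (189.7981 − 187.81) · e^(−0.0985·7/12)
= 1.9881 × 0.944161 = 1.88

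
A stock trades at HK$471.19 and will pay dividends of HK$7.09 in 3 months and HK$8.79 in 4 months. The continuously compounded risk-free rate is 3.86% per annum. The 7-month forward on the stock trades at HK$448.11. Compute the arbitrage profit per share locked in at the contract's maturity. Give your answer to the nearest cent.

HK$17.75 per share

PV(dividends) I = 7.09·e^(−0.0386·3/12) + 8.79·e^(−0.0386·4/12) = 15.6995
Fair forward F* = (S − I)·e^(rT) = (471.19 − 15.6995)·e^0.022517 = 455.4905 × 1.022772 = 465.8629
Market HK$448.11 < fair 465.8629: forward underpriced → reverse cash-and-carry (short the stock, invest proceeds at r, pay the dividends, go long the forward).
Profit at T = |F_mkt − F*| = |448.11 − 465.8629| = HK$17.75 per share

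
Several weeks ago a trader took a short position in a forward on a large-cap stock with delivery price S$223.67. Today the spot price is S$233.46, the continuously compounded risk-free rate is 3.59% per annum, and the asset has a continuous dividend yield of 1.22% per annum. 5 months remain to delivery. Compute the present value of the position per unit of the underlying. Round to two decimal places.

-S$11.93

Current fair forward for the remaining 5 months: F = S·e^((r − q)·T), (r − q) = 0.0359 − 0.0122 = 0.0237
F = 233.46 · e^(0.0237 × 5/12) = 233.46 × 1.009924 = 235.7769
Value of long forward = (F − K)·e^(−rT) = (235.7769 − 223.67) · e^(−0.0359·5/12)
= 12.1069 × 0.985153 = 11.93
Short position value = −(long value) = -S$11.93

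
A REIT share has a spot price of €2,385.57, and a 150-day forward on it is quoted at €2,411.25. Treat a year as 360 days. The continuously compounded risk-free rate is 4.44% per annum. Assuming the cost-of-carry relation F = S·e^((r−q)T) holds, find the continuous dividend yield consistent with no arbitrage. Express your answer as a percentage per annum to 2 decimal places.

From F = S·e^((r−q)T): (r − q) = ln(F/S)/T
ln(2411.25/2385.57) = ln(1.010765) = 0.010707
(r − q) = 0.010707 / (150/360) = 0.025697
q = r − ln(F/S)/T = 0.0444 − 0.025697 = 0.018703
q = 1.87%

1.87%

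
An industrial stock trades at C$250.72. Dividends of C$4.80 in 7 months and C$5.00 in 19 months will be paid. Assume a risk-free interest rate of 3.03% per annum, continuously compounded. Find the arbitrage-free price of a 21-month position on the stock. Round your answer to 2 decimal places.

C$254.38

PV(dividends) I = 4.80·e^(−0.0303·7/12) + 5.00·e^(−0.0303·19/12)
I = 4.7159 + 4.7658 = 9.4817
F = (S − I)·e^(rT) = (250.72 − 9.4817) · e^(0.0303·21/12)
= 241.2383 · e^0.053025 = 241.2383 × 1.054456 = C$254.38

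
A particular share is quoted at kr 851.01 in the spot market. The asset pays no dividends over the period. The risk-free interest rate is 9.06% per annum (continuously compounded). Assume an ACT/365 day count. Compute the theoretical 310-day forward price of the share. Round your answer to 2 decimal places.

kr 919.08

F = S·e^(rT) = 851.01 · e^(0.0906 × 310/365)
= 851.01 · e^0.076948 = 851.01 × 1.079986
F = kr 919.08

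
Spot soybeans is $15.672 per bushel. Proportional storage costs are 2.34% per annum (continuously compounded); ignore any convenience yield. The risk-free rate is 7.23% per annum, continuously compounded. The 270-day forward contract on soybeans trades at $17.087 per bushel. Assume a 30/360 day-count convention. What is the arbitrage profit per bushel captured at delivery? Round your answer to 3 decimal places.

$0.249 per bushel

Fair forward: F* = S·e^(carry·T), with carry = (r + u) = 0.0723 + 0.0234 = 0.0957
F* = 15.672 · e^(0.0957 × 270/360) = 15.672 · e^0.071775 = 15.672 × 1.074414 = $16.8382
Market $17.087 > fair $16.8382: forward overpriced → cash-and-carry (buy spot, short the forward).
At maturity, profit = |F_mkt − F*| = |17.087 − 16.8382| = $0.249 per bushel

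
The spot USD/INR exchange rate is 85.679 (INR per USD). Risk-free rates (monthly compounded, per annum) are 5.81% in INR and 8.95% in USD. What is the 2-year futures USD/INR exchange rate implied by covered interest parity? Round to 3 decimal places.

By covered interest parity, F = S · (1+r_INR/12)^(12T) / (1+r_USD/12)^(12T)
= 85.679 × 1.122906 / 1.195227 = 85.679 × 0.939492
F = 80.495 INR per USD

80.495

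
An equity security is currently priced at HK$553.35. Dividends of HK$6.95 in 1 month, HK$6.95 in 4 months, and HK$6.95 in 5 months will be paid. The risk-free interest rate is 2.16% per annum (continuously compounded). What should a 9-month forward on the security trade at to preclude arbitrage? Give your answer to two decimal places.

PV(dividends) I = 6.95·e^(−0.0216·1/12) + 6.95·e^(−0.0216·4/12) + 6.95·e^(−0.0216·5/12)
I = 6.9375 + 6.9001 + 6.8877 = 20.7253
F = (S − I)·e^(rT) = (553.35 − 20.7253) · e^(0.0216·9/12)
= 532.6247 · e^0.016200 = 532.6247 × 1.016332 = HK$541.32

HK$541.32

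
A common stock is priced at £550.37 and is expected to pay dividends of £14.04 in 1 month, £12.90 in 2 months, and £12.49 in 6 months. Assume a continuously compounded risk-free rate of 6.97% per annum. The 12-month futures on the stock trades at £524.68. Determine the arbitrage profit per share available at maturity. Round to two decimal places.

£23.85 per share

PV(dividends) I = 14.04·e^(−0.0697·1/12) + 12.90·e^(−0.0697·2/12) + 12.49·e^(−0.0697·6/12) = 38.7719
Fair futures F* = (S − I)·e^(rT) = (550.37 − 38.7719)·e^0.069700 = 511.5981 × 1.072186 = 548.5283
Market £524.68 < fair 548.5283: forward underpriced → reverse cash-and-carry (short the stock, invest proceeds at r, pay the dividends, go long the forward).
Profit at T = |F_mkt − F*| = |524.68 − 548.5283| = £23.85 per share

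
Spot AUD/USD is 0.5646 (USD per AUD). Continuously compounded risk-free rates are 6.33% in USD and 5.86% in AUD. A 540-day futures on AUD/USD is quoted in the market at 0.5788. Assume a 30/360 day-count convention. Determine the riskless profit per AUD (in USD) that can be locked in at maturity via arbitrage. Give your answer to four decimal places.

0.0102 per AUD (in USD)

Fair futures: F* = S·e^(carry·T), with carry = (r_USD − r_AUD) = 0.0633 − 0.0586 = 0.0047
F* = 0.5646 · e^(0.0047 × 540/360) = 0.5646 · e^0.007050 = 0.5646 × 1.007075 = 0.5686
Market 0.5788 > fair 0.5686: forward overpriced → cash-and-carry (buy spot, short the forward).
At maturity, profit = |F_mkt − F*| = |0.5788 − 0.5686| = 0.0102 per AUD (in USD)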